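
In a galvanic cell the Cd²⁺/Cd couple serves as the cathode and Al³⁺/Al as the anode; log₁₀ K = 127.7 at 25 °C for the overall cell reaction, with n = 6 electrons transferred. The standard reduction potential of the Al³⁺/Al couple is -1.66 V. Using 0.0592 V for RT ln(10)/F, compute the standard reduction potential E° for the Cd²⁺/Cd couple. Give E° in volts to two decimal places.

-0.40 V

E°cell = (0.0592/n)·log K = (0.0592/6)(127.7) = +1.260 V.
Since Cd²⁺/Cd is the cathode and Al³⁺/Al the anode, E°cell = E°(Cd²⁺/Cd) − E°(Al³⁺/Al).
So E°(Cd²⁺/Cd) = E°cell + E°(Al³⁺/Al) = +1.260 + (-1.66) = -0.40 V.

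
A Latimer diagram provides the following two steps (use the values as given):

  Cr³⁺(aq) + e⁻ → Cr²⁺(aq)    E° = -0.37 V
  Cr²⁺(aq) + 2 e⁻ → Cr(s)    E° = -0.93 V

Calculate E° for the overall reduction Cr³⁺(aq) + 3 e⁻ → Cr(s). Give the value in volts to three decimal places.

-0.743 V

Since ΔG° = −nFE° is additive over sequential reductions, n₃E°₃ = n₁E°₁ + n₂E°₂.
E°₃ = (1×-0.37 + 2×-0.93) / 3 = (-2.230) / 3 = -0.743 V.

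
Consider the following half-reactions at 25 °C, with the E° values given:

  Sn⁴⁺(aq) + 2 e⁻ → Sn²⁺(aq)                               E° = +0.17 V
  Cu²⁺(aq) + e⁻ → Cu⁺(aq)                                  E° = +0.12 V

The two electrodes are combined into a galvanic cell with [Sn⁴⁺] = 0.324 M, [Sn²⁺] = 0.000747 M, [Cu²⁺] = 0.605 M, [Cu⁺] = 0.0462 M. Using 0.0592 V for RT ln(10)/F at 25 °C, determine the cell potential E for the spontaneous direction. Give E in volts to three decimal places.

+0.062 V

Sn⁴⁺/Sn²⁺ is the cathode (higher E°), Cu²⁺/Cu⁺ the anode: E°cell = +0.17 − (+0.12) = +0.05 V, n = 2.
Overall: Sn⁴⁺(aq) + 2 Cu⁺(aq) → Sn²⁺(aq) + 2 Cu²⁺(aq)
Q = [Sn²⁺]·[Cu²⁺]^2 / ([Sn⁴⁺]·[Cu⁺]^2); log Q = -0.403.
E = E° − (0.0592/n) log Q = +0.05 − (0.0592/2)(-0.403) = +0.062 V.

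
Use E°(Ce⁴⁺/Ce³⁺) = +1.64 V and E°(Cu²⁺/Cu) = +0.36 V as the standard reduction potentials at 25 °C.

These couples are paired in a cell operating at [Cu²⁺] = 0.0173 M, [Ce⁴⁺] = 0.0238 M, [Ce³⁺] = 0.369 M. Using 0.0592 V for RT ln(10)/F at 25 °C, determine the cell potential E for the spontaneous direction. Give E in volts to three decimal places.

+1.262 V

Ce⁴⁺/Ce³⁺ is the cathode (higher E°), Cu²⁺/Cu the anode: E°cell = +1.64 − (+0.36) = +1.28 V, n = 2.
Overall: 2 Ce⁴⁺(aq) + Cu(s) → 2 Ce³⁺(aq) + Cu²⁺(aq)
Q = [Ce³⁺]^2·[Cu²⁺] / ([Ce⁴⁺]^2); log Q = 0.619.
E = E° − (0.0592/n) log Q = +1.28 − (0.0592/2)(0.619) = +1.262 V.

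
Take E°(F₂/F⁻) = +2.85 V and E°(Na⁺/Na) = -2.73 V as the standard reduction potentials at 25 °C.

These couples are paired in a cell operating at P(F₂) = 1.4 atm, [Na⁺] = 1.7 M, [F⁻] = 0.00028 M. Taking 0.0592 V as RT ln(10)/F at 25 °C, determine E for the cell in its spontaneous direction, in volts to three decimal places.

+5.781 V

F₂/F⁻ is the cathode (higher E°), Na⁺/Na the anode: E°cell = +2.85 − (-2.73) = +5.58 V, n = 2.
Overall: F₂(g) + 2 Na(s) → 2 F⁻(aq) + 2 Na⁺(aq)
Q = [F⁻]^2·[Na⁺]^2 / (P(F₂)); log Q = -6.791.
E = E° − (0.0592/n) log Q = +5.58 − (0.0592/2)(-6.791) = +5.781 V.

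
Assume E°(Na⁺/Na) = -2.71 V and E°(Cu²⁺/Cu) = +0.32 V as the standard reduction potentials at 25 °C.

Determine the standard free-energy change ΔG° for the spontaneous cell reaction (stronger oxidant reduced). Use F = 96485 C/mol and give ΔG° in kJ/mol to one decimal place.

Cu²⁺/Cu (E° = +0.32 V) is the cathode; Na⁺/Na (E° = -2.71 V) is the anode, so E°cell = +3.03 V.
Balancing electrons gives n = 2 (lcm of 2 and 1).
ΔG° = −nFE° = −(2)(96485)(+3.03) = -584,699 J = -584.7 kJ/mol.

-584.7 kJ/mol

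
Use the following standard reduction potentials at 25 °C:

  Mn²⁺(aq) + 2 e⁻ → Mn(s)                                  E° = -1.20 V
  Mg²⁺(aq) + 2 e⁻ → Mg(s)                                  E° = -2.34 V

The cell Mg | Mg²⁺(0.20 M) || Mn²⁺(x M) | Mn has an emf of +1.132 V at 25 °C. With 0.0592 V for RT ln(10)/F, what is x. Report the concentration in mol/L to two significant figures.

0.11 M

Mn²⁺/Mn is the cathode, Mg²⁺/Mg the anode: E°cell = +1.14 V, n = 2.
Overall reaction: Mn²⁺(aq) + Mg(s) → Mn(s) + Mg²⁺(aq); Q = [Mg²⁺]^1/[Mn²⁺]^1.
From E = E° − (0.0592/n) log Q: log Q = (E° − E)·n/0.0592 = (+1.14 − (+1.132))·2/0.0592 = 0.2703.
So 1·log[Mn²⁺] = 1·log(0.2) − log Q = -0.6990 − (0.2703) = -0.9693; [Mn²⁺] = 10^(-0.9693) ≈ 0.11 M.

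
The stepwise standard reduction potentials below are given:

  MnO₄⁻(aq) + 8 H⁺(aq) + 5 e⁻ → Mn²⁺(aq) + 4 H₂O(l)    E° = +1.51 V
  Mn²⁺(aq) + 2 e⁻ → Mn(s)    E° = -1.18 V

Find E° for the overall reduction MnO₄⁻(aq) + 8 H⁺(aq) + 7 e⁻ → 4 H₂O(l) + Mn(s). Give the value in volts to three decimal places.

Since ΔG° = −nFE° is additive over sequential reductions, n₃E°₃ = n₁E°₁ + n₂E°₂.
E°₃ = (5×+1.51 + 2×-1.18) / 7 = (+5.190) / 7 = +0.741 V.

+0.741 V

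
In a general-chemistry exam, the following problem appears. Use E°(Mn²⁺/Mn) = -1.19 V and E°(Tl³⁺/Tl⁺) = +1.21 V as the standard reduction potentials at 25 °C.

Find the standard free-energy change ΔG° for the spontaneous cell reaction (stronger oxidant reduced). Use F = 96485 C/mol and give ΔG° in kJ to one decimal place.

Tl³⁺/Tl⁺ (E° = +1.21 V) is the cathode; Mn²⁺/Mn (E° = -1.19 V) is the anode, so E°cell = +2.40 V.
Balancing electrons gives n = 2 (lcm of 2 and 2).
ΔG° = −nFE° = −(2)(96485)(+2.40) = -463,128 J = -463.1 kJ.

-463.1 kJ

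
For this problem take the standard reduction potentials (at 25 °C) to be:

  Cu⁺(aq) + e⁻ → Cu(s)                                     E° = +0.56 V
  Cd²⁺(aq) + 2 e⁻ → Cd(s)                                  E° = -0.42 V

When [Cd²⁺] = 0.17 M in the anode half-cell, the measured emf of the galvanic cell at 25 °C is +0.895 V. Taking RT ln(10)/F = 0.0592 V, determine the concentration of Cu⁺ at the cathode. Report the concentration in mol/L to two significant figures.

0.015 M

Cu⁺/Cu is the cathode, Cd²⁺/Cd the anode: E°cell = +0.98 V, n = 2.
Overall reaction: 2 Cu⁺(aq) + Cd(s) → 2 Cu(s) + Cd²⁺(aq); Q = [Cd²⁺]^1/[Cu⁺]^2.
From E = E° − (0.0592/n) log Q: log Q = (E° − E)·n/0.0592 = (+0.98 − (+0.895))·2/0.0592 = 2.8716.
So 2·log[Cu⁺] = 1·log(0.17) − log Q = -0.7696 − (2.8716) = -3.6412; log[Cu⁺] = -3.6412 / 2 = -1.8206; [Cu⁺] = 10^(-1.8206) ≈ 0.015 M.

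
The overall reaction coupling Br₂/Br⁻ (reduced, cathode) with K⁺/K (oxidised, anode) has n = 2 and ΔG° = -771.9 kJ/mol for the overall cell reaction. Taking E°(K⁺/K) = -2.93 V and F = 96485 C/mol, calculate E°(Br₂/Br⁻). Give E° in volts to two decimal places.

+1.07 V

E°cell = −ΔG°/(nF) = −(-771.9×10³)/((2)(96485)) = +4.000 V.
Since Br₂/Br⁻ is the cathode and K⁺/K the anode, E°cell = E°(Br₂/Br⁻) − E°(K⁺/K).
So E°(Br₂/Br⁻) = E°cell + E°(K⁺/K) = +4.000 + (-2.93) = +1.07 V.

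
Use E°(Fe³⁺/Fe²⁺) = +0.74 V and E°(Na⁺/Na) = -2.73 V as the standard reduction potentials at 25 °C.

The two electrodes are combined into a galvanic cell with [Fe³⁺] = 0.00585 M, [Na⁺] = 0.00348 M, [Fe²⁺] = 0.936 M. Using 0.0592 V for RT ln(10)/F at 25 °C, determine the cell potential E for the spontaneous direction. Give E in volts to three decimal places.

Fe³⁺/Fe²⁺ is the cathode (higher E°), Na⁺/Na the anode: E°cell = +0.74 − (-2.73) = +3.47 V, n = 1.
Overall: Fe³⁺(aq) + Na(s) → Fe²⁺(aq) + Na⁺(aq)
Q = [Fe²⁺]·[Na⁺] / ([Fe³⁺]); log Q = -0.254.
E = E° − (0.0592/n) log Q = +3.47 − (0.0592/1)(-0.254) = +3.485 V.

+3.485 V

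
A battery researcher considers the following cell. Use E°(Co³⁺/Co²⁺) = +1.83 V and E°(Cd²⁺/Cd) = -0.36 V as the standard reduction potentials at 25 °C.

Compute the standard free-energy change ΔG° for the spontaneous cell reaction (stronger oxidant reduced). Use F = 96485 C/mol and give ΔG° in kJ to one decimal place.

Co³⁺/Co²⁺ (E° = +1.83 V) is the cathode; Cd²⁺/Cd (E° = -0.36 V) is the anode, so E°cell = +2.19 V.
Balancing electrons gives n = 2 (lcm of 1 and 2).
ΔG° = −nFE° = −(2)(96485)(+2.19) = -422,604 J = -422.6 kJ.

-422.6 kJ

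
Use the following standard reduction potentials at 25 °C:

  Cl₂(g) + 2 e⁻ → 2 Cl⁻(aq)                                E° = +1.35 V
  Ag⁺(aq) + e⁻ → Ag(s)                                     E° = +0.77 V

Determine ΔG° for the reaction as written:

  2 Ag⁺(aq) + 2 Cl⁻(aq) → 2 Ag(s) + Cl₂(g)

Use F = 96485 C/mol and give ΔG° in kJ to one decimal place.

+111.9 kJ

As written, Ag⁺/Ag is reduced (cathode) and Cl₂/Cl⁻ is oxidised (anode), so E°cell = (+0.77) − (+1.35) = -0.58 V.
Balancing electrons gives n = 2.
ΔG° = −nFE° = −(2)(96485)(-0.58) = 111,923 J = +111.9 kJ.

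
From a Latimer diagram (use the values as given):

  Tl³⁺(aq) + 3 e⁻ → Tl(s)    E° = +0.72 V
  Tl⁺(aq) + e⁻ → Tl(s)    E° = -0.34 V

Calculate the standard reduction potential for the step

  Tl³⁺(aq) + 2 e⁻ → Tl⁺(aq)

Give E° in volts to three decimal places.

Sequential free energies add, so n₃E°₃ = n₁E°₁ + n₂E°₂.
With n₃ = 3, and the known step contributing 1×(-0.34) V, the unknown satisfies 2·E° = 3×(+0.72) − 1×(-0.34) = +2.500.
E° = +2.500 / 2 = +1.250 V.

+1.250 V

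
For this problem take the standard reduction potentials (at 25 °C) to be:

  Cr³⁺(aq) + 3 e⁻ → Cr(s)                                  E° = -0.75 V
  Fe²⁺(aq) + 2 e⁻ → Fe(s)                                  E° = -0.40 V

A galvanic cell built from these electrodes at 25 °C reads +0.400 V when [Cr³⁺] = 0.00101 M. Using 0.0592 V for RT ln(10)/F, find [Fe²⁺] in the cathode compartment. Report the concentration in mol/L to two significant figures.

0.49 M

Fe²⁺/Fe is the cathode, Cr³⁺/Cr the anode: E°cell = +0.35 V, n = 6.
Overall reaction: 3 Fe²⁺(aq) + 2 Cr(s) → 3 Fe(s) + 2 Cr³⁺(aq); Q = [Cr³⁺]^2/[Fe²⁺]^3.
From E = E° − (0.0592/n) log Q: log Q = (E° − E)·n/0.0592 = (+0.35 − (+0.400))·6/0.0592 = -5.0676.
So 3·log[Fe²⁺] = 2·log(0.00101) − log Q = -5.9914 − (-5.0676) = -0.9238; log[Fe²⁺] = -0.9238 / 3 = -0.3079; [Fe²⁺] = 10^(-0.3079) ≈ 0.49 M.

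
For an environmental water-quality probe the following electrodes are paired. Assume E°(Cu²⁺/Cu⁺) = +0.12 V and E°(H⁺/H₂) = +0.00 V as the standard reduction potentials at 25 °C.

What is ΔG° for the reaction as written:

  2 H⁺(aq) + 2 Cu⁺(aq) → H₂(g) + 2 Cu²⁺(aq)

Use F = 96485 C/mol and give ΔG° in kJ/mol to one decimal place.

+23.2 kJ/mol

As written, H⁺/H₂ is reduced (cathode) and Cu²⁺/Cu⁺ is oxidised (anode), so E°cell = (+0.00) − (+0.12) = -0.12 V.
Balancing electrons gives n = 2.
ΔG° = −nFE° = −(2)(96485)(-0.12) = 23,156 J = +23.2 kJ/mol.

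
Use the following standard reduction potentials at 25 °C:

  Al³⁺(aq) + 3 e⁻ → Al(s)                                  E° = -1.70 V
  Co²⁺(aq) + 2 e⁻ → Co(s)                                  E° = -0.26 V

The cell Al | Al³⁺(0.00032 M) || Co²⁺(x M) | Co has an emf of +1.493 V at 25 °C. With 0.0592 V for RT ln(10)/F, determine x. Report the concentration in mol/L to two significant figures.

Co²⁺/Co is the cathode, Al³⁺/Al the anode: E°cell = +1.44 V, n = 6.
Overall reaction: 3 Co²⁺(aq) + 2 Al(s) → 3 Co(s) + 2 Al³⁺(aq); Q = [Al³⁺]^2/[Co²⁺]^3.
From E = E° − (0.0592/n) log Q: log Q = (E° − E)·n/0.0592 = (+1.44 − (+1.493))·6/0.0592 = -5.3716.
So 3·log[Co²⁺] = 2·log(0.00032) − log Q = -6.9897 − (-5.3716) = -1.6181; log[Co²⁺] = -1.6181 / 3 = -0.5394; [Co²⁺] = 10^(-0.5394) ≈ 0.29 M.

0.29 M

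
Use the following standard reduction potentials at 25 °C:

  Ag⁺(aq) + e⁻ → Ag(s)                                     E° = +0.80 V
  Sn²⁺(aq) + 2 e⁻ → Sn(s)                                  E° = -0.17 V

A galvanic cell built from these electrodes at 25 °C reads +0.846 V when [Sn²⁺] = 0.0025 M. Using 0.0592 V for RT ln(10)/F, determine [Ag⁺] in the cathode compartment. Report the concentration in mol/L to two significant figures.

Ag⁺/Ag is the cathode, Sn²⁺/Sn the anode: E°cell = +0.97 V, n = 2.
Overall reaction: 2 Ag⁺(aq) + Sn(s) → 2 Ag(s) + Sn²⁺(aq); Q = [Sn²⁺]^1/[Ag⁺]^2.
From E = E° − (0.0592/n) log Q: log Q = (E° − E)·n/0.0592 = (+0.97 − (+0.846))·2/0.0592 = 4.1892.
So 2·log[Ag⁺] = 1·log(0.0025) − log Q = -2.6021 − (4.1892) = -6.7913; log[Ag⁺] = -6.7913 / 2 = -3.3956; [Ag⁺] = 10^(-3.3956) ≈ 0.00040 M.

0.00040 M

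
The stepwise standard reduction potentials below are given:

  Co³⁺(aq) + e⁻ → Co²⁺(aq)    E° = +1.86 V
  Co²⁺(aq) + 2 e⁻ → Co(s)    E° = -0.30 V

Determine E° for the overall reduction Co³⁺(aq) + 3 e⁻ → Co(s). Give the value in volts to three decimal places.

+0.420 V

Since ΔG° = −nFE° is additive over sequential reductions, n₃E°₃ = n₁E°₁ + n₂E°₂.
E°₃ = (1×+1.86 + 2×-0.30) / 3 = (+1.260) / 3 = +0.420 V.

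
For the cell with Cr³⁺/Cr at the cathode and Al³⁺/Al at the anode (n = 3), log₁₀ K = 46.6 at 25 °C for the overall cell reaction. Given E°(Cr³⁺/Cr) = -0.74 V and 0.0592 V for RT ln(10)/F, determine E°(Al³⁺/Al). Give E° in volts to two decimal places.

E°cell = (0.0592/n)·log K = (0.0592/3)(46.6) = +0.920 V.
Since Cr³⁺/Cr is the cathode and Al³⁺/Al the anode, E°cell = E°(Cr³⁺/Cr) − E°(Al³⁺/Al).
So E°(Al³⁺/Al) = E°(Cr³⁺/Cr) − E°cell = (-0.74) − (+0.920) = -1.66 V.

-1.66 V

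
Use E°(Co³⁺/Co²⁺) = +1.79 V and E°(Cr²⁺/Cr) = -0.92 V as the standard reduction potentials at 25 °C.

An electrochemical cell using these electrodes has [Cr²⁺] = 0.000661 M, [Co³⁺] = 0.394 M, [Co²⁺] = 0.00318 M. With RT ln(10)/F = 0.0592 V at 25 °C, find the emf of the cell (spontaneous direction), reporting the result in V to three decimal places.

+2.928 V

Co³⁺/Co²⁺ is the cathode (higher E°), Cr²⁺/Cr the anode: E°cell = +1.79 − (-0.92) = +2.71 V, n = 2.
Overall: 2 Co³⁺(aq) + Cr(s) → 2 Co²⁺(aq) + Cr²⁺(aq)
Q = [Co²⁺]^2·[Cr²⁺] / ([Co³⁺]^2); log Q = -7.366.
E = E° − (0.0592/n) log Q = +2.71 − (0.0592/2)(-7.366) = +2.928 V.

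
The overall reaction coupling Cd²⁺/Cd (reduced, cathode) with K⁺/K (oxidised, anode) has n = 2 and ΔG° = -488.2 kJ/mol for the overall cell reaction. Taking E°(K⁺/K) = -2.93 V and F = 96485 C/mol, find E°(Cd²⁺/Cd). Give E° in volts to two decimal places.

-0.40 V

E°cell = −ΔG°/(nF) = −(-488.2×10³)/((2)(96485)) = +2.530 V.
Since Cd²⁺/Cd is the cathode and K⁺/K the anode, E°cell = E°(Cd²⁺/Cd) − E°(K⁺/K).
So E°(Cd²⁺/Cd) = E°cell + E°(K⁺/K) = +2.530 + (-2.93) = -0.40 V.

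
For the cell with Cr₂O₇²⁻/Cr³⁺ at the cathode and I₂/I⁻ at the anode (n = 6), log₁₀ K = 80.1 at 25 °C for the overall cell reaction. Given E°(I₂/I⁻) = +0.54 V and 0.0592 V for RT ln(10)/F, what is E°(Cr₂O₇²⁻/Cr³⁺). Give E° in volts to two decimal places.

E°cell = (0.0592/n)·log K = (0.0592/6)(80.1) = +0.790 V.
Since Cr₂O₇²⁻/Cr³⁺ is the cathode and I₂/I⁻ the anode, E°cell = E°(Cr₂O₇²⁻/Cr³⁺) − E°(I₂/I⁻).
So E°(Cr₂O₇²⁻/Cr³⁺) = E°cell + E°(I₂/I⁻) = +0.790 + (+0.54) = +1.33 V.

+1.33 V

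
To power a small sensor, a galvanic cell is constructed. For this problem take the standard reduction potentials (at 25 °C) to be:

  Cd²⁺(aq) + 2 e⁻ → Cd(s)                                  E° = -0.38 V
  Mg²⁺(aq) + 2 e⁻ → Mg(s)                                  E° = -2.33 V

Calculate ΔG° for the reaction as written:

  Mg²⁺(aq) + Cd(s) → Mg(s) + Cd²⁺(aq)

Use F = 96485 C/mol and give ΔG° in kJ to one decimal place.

As written, Mg²⁺/Mg is reduced (cathode) and Cd²⁺/Cd is oxidised (anode), so E°cell = (-2.33) − (-0.38) = -1.95 V.
Balancing electrons gives n = 2.
ΔG° = −nFE° = −(2)(96485)(-1.95) = 376,292 J = +376.3 kJ.

+376.3 kJ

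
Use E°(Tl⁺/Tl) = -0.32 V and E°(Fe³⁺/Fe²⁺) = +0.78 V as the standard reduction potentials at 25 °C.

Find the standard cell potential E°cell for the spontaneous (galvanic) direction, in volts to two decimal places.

The Fe³⁺/Fe²⁺ couple has the higher reduction potential, so it is the cathode; Tl⁺/Tl is oxidised at the anode.
E°cell = E°(cathode) − E°(anode) = (+0.78) − (-0.32) = +1.10 V.
Since E°cell > 0, the reaction is spontaneous under standard conditions.

+1.10 V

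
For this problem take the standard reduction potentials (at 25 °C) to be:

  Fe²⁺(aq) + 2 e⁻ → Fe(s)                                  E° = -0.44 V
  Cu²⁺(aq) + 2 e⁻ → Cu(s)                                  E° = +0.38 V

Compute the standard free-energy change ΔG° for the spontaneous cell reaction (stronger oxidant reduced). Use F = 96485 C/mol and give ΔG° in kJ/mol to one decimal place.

-158.2 kJ/mol

Cu²⁺/Cu (E° = +0.38 V) is the cathode; Fe²⁺/Fe (E° = -0.44 V) is the anode, so E°cell = +0.82 V.
Balancing electrons gives n = 2 (lcm of 2 and 2).
ΔG° = −nFE° = −(2)(96485)(+0.82) = -158,235 J = -158.2 kJ/mol.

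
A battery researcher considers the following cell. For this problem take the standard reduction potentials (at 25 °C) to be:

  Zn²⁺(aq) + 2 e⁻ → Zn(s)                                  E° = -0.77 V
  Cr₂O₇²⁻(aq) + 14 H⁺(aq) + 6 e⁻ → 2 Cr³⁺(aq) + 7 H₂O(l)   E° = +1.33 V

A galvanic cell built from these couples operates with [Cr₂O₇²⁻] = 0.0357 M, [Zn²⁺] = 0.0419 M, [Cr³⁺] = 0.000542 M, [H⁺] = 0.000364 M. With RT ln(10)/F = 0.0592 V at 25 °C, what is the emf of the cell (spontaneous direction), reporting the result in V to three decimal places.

+1.716 V

Cr₂O₇²⁻/Cr³⁺ is the cathode (higher E°), Zn²⁺/Zn the anode: E°cell = +1.33 − (-0.77) = +2.10 V, n = 6.
Overall: Cr₂O₇²⁻(aq) + 14 H⁺(aq) + 3 Zn(s) → 2 Cr³⁺(aq) + 7 H₂O(l) + 3 Zn²⁺(aq)
Q = [Cr³⁺]^2·[Zn²⁺]^3 / ([Cr₂O₇²⁻]·[H⁺]^14); log Q = 38.927.
E = E° − (0.0592/n) log Q = +2.10 − (0.0592/6)(38.927) = +1.716 V.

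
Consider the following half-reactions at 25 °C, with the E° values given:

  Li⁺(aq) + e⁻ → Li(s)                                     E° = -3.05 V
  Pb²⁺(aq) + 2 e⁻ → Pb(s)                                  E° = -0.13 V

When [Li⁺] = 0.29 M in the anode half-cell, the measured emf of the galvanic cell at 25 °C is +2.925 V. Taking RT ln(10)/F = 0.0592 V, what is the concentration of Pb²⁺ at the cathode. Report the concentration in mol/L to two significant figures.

Pb²⁺/Pb is the cathode, Li⁺/Li the anode: E°cell = +2.92 V, n = 2.
Overall reaction: Pb²⁺(aq) + 2 Li(s) → Pb(s) + 2 Li⁺(aq); Q = [Li⁺]^2/[Pb²⁺]^1.
From E = E° − (0.0592/n) log Q: log Q = (E° − E)·n/0.0592 = (+2.92 − (+2.925))·2/0.0592 = -0.1689.
So 1·log[Pb²⁺] = 2·log(0.29) − log Q = -1.0752 − (-0.1689) = -0.9063; [Pb²⁺] = 10^(-0.9063) ≈ 0.12 M.

0.12 M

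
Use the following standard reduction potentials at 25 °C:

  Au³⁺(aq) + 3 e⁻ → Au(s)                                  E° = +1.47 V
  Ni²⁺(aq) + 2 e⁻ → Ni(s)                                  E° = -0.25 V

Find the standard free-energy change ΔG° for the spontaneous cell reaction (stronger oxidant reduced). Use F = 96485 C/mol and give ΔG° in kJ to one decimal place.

-995.7 kJ

Au³⁺/Au (E° = +1.47 V) is the cathode; Ni²⁺/Ni (E° = -0.25 V) is the anode, so E°cell = +1.72 V.
Balancing electrons gives n = 6 (lcm of 3 and 2).
ΔG° = −nFE° = −(6)(96485)(+1.72) = -995,725 J = -995.7 kJ.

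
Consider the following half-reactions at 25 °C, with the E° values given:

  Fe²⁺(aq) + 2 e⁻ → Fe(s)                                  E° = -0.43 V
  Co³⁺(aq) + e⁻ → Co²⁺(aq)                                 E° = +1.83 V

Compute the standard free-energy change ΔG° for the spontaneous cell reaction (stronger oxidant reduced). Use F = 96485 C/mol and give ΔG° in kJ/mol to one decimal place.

-436.1 kJ/mol

Co³⁺/Co²⁺ (E° = +1.83 V) is the cathode; Fe²⁺/Fe (E° = -0.43 V) is the anode, so E°cell = +2.26 V.
Balancing electrons gives n = 2 (lcm of 1 and 2).
ΔG° = −nFE° = −(2)(96485)(+2.26) = -436,112 J = -436.1 kJ/mol.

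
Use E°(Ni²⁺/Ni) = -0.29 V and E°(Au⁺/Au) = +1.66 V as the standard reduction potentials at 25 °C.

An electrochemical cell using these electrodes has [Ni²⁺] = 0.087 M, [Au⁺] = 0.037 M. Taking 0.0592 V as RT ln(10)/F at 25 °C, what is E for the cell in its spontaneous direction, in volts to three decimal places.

+1.897 V

Au⁺/Au is the cathode (higher E°), Ni²⁺/Ni the anode: E°cell = +1.66 − (-0.29) = +1.95 V, n = 2.
Overall: 2 Au⁺(aq) + Ni(s) → 2 Au(s) + Ni²⁺(aq)
Q = [Ni²⁺] / ([Au⁺]^2); log Q = 1.803.
E = E° − (0.0592/n) log Q = +1.95 − (0.0592/2)(1.803) = +1.897 V.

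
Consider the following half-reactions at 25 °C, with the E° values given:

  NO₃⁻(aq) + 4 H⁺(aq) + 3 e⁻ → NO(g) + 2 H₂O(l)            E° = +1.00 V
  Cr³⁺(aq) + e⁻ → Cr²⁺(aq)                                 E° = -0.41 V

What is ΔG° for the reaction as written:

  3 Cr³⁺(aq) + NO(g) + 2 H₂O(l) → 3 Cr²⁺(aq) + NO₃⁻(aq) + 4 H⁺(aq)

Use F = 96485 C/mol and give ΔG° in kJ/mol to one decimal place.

+408.1 kJ/mol

As written, Cr³⁺/Cr²⁺ is reduced (cathode) and NO₃⁻/NO is oxidised (anode), so E°cell = (-0.41) − (+1.00) = -1.41 V.
Balancing electrons gives n = 3.
ΔG° = −nFE° = −(3)(96485)(-1.41) = 408,132 J = +408.1 kJ/mol.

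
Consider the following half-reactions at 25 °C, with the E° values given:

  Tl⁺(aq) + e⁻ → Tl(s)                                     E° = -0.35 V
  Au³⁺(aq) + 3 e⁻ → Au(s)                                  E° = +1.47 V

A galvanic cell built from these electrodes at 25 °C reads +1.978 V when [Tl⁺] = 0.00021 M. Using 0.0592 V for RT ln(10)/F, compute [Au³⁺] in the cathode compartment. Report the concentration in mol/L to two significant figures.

Au³⁺/Au is the cathode, Tl⁺/Tl the anode: E°cell = +1.82 V, n = 3.
Overall reaction: Au³⁺(aq) + 3 Tl(s) → Au(s) + 3 Tl⁺(aq); Q = [Tl⁺]^3/[Au³⁺]^1.
From E = E° − (0.0592/n) log Q: log Q = (E° − E)·n/0.0592 = (+1.82 − (+1.978))·3/0.0592 = -8.0068.
So 1·log[Au³⁺] = 3·log(0.00021) − log Q = -11.0333 − (-8.0068) = -3.0265; [Au³⁺] = 10^(-3.0265) ≈ 0.00094 M.

0.00094 M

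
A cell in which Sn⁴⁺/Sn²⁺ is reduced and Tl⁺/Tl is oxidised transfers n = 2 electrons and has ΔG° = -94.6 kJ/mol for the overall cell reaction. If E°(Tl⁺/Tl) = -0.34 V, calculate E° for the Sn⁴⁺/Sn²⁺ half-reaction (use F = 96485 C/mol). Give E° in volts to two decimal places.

E°cell = −ΔG°/(nF) = −(-94.6×10³)/((2)(96485)) = +0.490 V.
Since Sn⁴⁺/Sn²⁺ is the cathode and Tl⁺/Tl the anode, E°cell = E°(Sn⁴⁺/Sn²⁺) − E°(Tl⁺/Tl).
So E°(Sn⁴⁺/Sn²⁺) = E°cell + E°(Tl⁺/Tl) = +0.490 + (-0.34) = +0.15 V.

+0.15 V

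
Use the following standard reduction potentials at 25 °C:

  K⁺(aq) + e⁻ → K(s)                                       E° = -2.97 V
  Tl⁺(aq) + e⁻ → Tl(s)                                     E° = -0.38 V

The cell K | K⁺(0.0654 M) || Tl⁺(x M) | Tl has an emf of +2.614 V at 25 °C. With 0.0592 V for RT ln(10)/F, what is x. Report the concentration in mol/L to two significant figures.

Tl⁺/Tl is the cathode, K⁺/K the anode: E°cell = +2.59 V, n = 1.
Overall reaction: Tl⁺(aq) + K(s) → Tl(s) + K⁺(aq); Q = [K⁺]^1/[Tl⁺]^1.
From E = E° − (0.0592/n) log Q: log Q = (E° − E)·n/0.0592 = (+2.59 − (+2.614))·1/0.0592 = -0.4054.
So 1·log[Tl⁺] = 1·log(0.0654) − log Q = -1.1844 − (-0.4054) = -0.7790; [Tl⁺] = 10^(-0.7790) ≈ 0.17 M.

0.17 M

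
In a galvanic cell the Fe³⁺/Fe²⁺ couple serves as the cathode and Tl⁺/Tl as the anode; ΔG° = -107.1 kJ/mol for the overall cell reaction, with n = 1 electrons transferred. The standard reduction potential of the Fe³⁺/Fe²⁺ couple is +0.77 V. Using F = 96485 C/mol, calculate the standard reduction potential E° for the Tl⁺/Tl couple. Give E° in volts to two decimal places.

-0.34 V

E°cell = −ΔG°/(nF) = −(-107.1×10³)/((1)(96485)) = +1.110 V.
Since Fe³⁺/Fe²⁺ is the cathode and Tl⁺/Tl the anode, E°cell = E°(Fe³⁺/Fe²⁺) − E°(Tl⁺/Tl).
So E°(Tl⁺/Tl) = E°(Fe³⁺/Fe²⁺) − E°cell = (+0.77) − (+1.110) = -0.34 V.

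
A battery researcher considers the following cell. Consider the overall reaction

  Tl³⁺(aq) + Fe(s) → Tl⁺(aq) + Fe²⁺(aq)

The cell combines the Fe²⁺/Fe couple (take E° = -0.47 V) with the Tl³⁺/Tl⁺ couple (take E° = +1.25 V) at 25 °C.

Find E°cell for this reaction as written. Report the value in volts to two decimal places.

+1.72 V

The Tl³⁺/Tl⁺ couple has the higher reduction potential, so it is the cathode; Fe²⁺/Fe is oxidised at the anode.
E°cell = E°(cathode) − E°(anode) = (+1.25) − (-0.47) = +1.72 V.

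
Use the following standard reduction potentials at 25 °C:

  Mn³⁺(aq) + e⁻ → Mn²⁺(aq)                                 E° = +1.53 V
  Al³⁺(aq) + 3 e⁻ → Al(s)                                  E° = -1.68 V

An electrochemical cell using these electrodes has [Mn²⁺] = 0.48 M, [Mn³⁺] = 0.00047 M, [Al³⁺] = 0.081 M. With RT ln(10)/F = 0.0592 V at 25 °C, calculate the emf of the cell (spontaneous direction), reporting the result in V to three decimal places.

Mn³⁺/Mn²⁺ is the cathode (higher E°), Al³⁺/Al the anode: E°cell = +1.53 − (-1.68) = +3.21 V, n = 3.
Overall: 3 Mn³⁺(aq) + Al(s) → 3 Mn²⁺(aq) + Al³⁺(aq)
Q = [Mn²⁺]^3·[Al³⁺] / ([Mn³⁺]^3); log Q = 7.936.
E = E° − (0.0592/n) log Q = +3.21 − (0.0592/3)(7.936) = +3.053 V.

+3.053 V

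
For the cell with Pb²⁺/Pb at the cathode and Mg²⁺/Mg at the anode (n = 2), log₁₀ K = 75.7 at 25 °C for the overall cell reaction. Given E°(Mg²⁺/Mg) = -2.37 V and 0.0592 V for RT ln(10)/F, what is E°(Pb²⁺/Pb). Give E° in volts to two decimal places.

E°cell = (0.0592/n)·log K = (0.0592/2)(75.7) = +2.241 V.
Since Pb²⁺/Pb is the cathode and Mg²⁺/Mg the anode, E°cell = E°(Pb²⁺/Pb) − E°(Mg²⁺/Mg).
So E°(Pb²⁺/Pb) = E°cell + E°(Mg²⁺/Mg) = +2.241 + (-2.37) = -0.13 V.

-0.13 V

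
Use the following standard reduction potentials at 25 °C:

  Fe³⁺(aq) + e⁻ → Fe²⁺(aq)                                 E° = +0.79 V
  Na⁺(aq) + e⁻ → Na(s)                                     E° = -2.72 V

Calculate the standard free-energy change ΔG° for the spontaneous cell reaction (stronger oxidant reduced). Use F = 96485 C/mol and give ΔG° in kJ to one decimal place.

-338.7 kJ

Fe³⁺/Fe²⁺ (E° = +0.79 V) is the cathode; Na⁺/Na (E° = -2.72 V) is the anode, so E°cell = +3.51 V.
Balancing electrons gives n = 1 (lcm of 1 and 1).
ΔG° = −nFE° = −(1)(96485)(+3.51) = -338,662 J = -338.7 kJ.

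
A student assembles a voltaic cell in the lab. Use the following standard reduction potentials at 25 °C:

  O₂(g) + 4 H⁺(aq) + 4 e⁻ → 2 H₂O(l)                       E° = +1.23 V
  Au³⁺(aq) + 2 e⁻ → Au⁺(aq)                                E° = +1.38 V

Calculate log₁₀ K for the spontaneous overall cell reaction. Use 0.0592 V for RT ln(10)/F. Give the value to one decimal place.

Cathode: Au³⁺/Au⁺; anode: O₂/H₂O. E°cell = +0.15 V, n = 4.
log K = nE°cell / 0.0592 = (4)(+0.15) / 0.0592 = 10.1.

10.1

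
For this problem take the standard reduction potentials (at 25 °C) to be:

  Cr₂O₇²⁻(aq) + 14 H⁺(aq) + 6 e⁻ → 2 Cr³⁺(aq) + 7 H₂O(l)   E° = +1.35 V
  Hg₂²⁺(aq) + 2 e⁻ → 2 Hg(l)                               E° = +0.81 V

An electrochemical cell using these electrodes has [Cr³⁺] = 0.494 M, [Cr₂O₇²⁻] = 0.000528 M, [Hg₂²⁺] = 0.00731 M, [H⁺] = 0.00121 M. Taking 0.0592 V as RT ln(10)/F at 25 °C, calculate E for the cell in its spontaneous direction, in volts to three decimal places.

Cr₂O₇²⁻/Cr³⁺ is the cathode (higher E°), Hg₂²⁺/Hg the anode: E°cell = +1.35 − (+0.81) = +0.54 V, n = 6.
Overall: Cr₂O₇²⁻(aq) + 14 H⁺(aq) + 6 Hg(l) → 2 Cr³⁺(aq) + 7 H₂O(l) + 3 Hg₂²⁺(aq)
Q = [Cr³⁺]^2·[Hg₂²⁺]^3 / ([Cr₂O₇²⁻]·[H⁺]^14); log Q = 37.098.
E = E° − (0.0592/n) log Q = +0.54 − (0.0592/6)(37.098) = +0.174 V.

+0.174 V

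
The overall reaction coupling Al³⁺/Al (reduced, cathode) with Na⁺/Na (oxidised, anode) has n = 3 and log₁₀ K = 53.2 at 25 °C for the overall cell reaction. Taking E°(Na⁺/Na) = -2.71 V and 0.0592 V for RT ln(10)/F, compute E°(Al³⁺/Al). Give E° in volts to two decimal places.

E°cell = (0.0592/n)·log K = (0.0592/3)(53.2) = +1.050 V.
Since Al³⁺/Al is the cathode and Na⁺/Na the anode, E°cell = E°(Al³⁺/Al) − E°(Na⁺/Na).
So E°(Al³⁺/Al) = E°cell + E°(Na⁺/Na) = +1.050 + (-2.71) = -1.66 V.

-1.66 V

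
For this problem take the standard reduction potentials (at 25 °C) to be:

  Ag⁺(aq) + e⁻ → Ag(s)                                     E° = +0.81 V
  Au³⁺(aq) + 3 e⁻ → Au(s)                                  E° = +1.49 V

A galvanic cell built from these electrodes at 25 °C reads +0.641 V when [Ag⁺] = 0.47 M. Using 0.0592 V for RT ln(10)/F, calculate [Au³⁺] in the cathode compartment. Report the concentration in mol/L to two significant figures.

Au³⁺/Au is the cathode, Ag⁺/Ag the anode: E°cell = +0.68 V, n = 3.
Overall reaction: Au³⁺(aq) + 3 Ag(s) → Au(s) + 3 Ag⁺(aq); Q = [Ag⁺]^3/[Au³⁺]^1.
From E = E° − (0.0592/n) log Q: log Q = (E° − E)·n/0.0592 = (+0.68 − (+0.641))·3/0.0592 = 1.9764.
So 1·log[Au³⁺] = 3·log(0.47) − log Q = -0.9837 − (1.9764) = -2.9601; [Au³⁺] = 10^(-2.9601) ≈ 0.0011 M.

0.0011 M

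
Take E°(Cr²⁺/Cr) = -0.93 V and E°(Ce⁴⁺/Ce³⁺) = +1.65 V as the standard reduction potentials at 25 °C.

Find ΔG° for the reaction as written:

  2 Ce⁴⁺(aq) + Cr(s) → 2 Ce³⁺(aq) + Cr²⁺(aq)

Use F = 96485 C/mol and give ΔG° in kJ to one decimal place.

As written, Ce⁴⁺/Ce³⁺ is reduced (cathode) and Cr²⁺/Cr is oxidised (anode), so E°cell = (+1.65) − (-0.93) = +2.58 V.
Balancing electrons gives n = 2.
ΔG° = −nFE° = −(2)(96485)(+2.58) = -497,863 J = -497.9 kJ.

-497.9 kJ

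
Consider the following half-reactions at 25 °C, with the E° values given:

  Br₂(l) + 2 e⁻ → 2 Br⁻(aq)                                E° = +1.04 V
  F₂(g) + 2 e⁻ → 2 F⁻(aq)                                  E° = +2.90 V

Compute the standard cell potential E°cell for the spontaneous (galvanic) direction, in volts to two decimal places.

The F₂/F⁻ couple has the higher reduction potential, so it is the cathode; Br₂/Br⁻ is oxidised at the anode.
E°cell = E°(cathode) − E°(anode) = (+2.90) − (+1.04) = +1.86 V.
Since E°cell > 0, the reaction is spontaneous under standard conditions.

+1.86 V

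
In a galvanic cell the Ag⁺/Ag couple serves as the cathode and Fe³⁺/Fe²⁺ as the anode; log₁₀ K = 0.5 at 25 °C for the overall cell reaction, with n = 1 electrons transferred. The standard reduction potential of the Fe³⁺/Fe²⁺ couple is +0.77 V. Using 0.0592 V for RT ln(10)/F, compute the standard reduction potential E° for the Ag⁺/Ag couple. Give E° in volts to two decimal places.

+0.80 V

E°cell = (0.0592/n)·log K = (0.0592/1)(0.5) = +0.030 V.
Since Ag⁺/Ag is the cathode and Fe³⁺/Fe²⁺ the anode, E°cell = E°(Ag⁺/Ag) − E°(Fe³⁺/Fe²⁺).
So E°(Ag⁺/Ag) = E°cell + E°(Fe³⁺/Fe²⁺) = +0.030 + (+0.77) = +0.80 V.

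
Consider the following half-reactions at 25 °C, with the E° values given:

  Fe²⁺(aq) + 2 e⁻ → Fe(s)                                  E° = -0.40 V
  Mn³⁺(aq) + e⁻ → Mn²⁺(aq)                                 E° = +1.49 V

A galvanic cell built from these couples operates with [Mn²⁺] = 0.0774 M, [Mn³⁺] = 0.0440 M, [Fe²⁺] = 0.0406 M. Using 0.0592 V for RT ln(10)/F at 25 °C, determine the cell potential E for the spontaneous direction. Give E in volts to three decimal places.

+1.917 V

Mn³⁺/Mn²⁺ is the cathode (higher E°), Fe²⁺/Fe the anode: E°cell = +1.49 − (-0.40) = +1.89 V, n = 2.
Overall: 2 Mn³⁺(aq) + Fe(s) → 2 Mn²⁺(aq) + Fe²⁺(aq)
Q = [Mn²⁺]^2·[Fe²⁺] / ([Mn³⁺]^2); log Q = -0.901.
E = E° − (0.0592/n) log Q = +1.89 − (0.0592/2)(-0.901) = +1.917 V.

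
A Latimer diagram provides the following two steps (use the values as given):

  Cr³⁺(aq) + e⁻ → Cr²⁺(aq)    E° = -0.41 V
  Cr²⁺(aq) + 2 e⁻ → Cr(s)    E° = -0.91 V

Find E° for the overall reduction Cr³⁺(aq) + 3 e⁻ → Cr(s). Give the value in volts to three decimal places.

-0.743 V

Adding the free-energy changes (−nFE°) of the two steps gives −n₃FE°₃ = −n₁FE°₁ − n₂FE°₂.
E°₃ = (1×-0.41 + 2×-0.91) / 3 = (-2.230) / 3 = -0.743 V.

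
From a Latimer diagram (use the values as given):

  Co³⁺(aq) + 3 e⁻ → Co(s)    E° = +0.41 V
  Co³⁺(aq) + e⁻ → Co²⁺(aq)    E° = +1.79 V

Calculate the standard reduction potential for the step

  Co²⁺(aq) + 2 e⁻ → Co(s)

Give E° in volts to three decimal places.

Sequential free energies add, so n₃E°₃ = n₁E°₁ + n₂E°₂.
With n₃ = 3, and the known step contributing 1×(+1.79) V, the unknown satisfies 2·E° = 3×(+0.41) − 1×(+1.79) = -0.560.
E° = -0.560 / 2 = -0.280 V.

-0.280 V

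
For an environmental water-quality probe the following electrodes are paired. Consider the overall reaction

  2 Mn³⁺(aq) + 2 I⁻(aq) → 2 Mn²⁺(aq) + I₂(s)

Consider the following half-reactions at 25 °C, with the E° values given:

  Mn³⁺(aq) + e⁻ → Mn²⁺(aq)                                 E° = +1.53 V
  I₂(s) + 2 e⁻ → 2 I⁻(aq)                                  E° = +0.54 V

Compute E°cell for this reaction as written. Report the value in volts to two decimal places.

The Mn³⁺/Mn²⁺ couple has the higher reduction potential, so it is the cathode; I₂/I⁻ is oxidised at the anode.
E°cell = E°(cathode) − E°(anode) = (+1.53) − (+0.54) = +0.99 V.
Since E°cell > 0, the reaction is spontaneous under standard conditions.

+0.99 V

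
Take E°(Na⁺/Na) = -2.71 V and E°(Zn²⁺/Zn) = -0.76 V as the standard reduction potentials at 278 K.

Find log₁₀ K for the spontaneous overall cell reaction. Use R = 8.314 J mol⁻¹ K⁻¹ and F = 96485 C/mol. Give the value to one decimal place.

Cathode: Zn²⁺/Zn; anode: Na⁺/Na. E°cell = (-0.76) − (-2.71) = +1.95 V, with n = 2.
ΔG° = −nFE° = −RT ln K, so ln K = nFE°/(RT) = (2)(96485)(+1.95) / ((8.314)(278)) = 162.806.
log₁₀ K = 162.806 / ln 10 = 70.7.

70.7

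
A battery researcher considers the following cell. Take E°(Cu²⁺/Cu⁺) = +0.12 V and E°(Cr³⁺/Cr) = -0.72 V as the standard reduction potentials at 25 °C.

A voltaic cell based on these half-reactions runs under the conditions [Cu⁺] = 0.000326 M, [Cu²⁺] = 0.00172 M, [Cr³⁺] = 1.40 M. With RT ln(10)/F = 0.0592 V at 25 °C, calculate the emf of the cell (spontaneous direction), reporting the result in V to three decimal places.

+0.880 V

Cu²⁺/Cu⁺ is the cathode (higher E°), Cr³⁺/Cr the anode: E°cell = +0.12 − (-0.72) = +0.84 V, n = 3.
Overall: 3 Cu²⁺(aq) + Cr(s) → 3 Cu⁺(aq) + Cr³⁺(aq)
Q = [Cu⁺]^3·[Cr³⁺] / ([Cu²⁺]^3); log Q = -2.021.
E = E° − (0.0592/n) log Q = +0.84 − (0.0592/3)(-2.021) = +0.880 V.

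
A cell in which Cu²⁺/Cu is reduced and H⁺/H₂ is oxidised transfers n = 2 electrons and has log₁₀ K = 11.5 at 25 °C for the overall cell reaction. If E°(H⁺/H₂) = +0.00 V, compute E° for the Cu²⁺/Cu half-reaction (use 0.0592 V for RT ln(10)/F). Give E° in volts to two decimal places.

+0.34 V

E°cell = (0.0592/n)·log K = (0.0592/2)(11.5) = +0.340 V.
Since Cu²⁺/Cu is the cathode and H⁺/H₂ the anode, E°cell = E°(Cu²⁺/Cu) − E°(H⁺/H₂).
So E°(Cu²⁺/Cu) = E°cell + E°(H⁺/H₂) = +0.340 + (+0.00) = +0.34 V.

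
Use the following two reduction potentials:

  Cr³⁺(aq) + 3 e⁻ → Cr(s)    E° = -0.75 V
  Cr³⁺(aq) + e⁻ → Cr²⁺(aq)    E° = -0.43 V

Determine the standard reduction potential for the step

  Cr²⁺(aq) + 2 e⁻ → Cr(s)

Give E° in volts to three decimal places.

Sequential free energies add, so n₃E°₃ = n₁E°₁ + n₂E°₂.
With n₃ = 3, and the known step contributing 1×(-0.43) V, the unknown satisfies 2·E° = 3×(-0.75) − 1×(-0.43) = -1.820.
E° = -1.820 / 2 = -0.910 V.

-0.910 V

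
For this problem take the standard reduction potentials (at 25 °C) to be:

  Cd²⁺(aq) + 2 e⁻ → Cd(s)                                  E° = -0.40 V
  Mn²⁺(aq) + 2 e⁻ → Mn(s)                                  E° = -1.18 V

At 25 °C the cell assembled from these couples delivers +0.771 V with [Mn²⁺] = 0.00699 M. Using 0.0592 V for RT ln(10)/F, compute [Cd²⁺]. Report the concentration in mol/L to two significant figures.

0.0035 M

Cd²⁺/Cd is the cathode, Mn²⁺/Mn the anode: E°cell = +0.78 V, n = 2.
Overall reaction: Cd²⁺(aq) + Mn(s) → Cd(s) + Mn²⁺(aq); Q = [Mn²⁺]^1/[Cd²⁺]^1.
From E = E° − (0.0592/n) log Q: log Q = (E° − E)·n/0.0592 = (+0.78 − (+0.771))·2/0.0592 = 0.3041.
So 1·log[Cd²⁺] = 1·log(0.00699) − log Q = -2.1555 − (0.3041) = -2.4596; [Cd²⁺] = 10^(-2.4596) ≈ 0.0035 M.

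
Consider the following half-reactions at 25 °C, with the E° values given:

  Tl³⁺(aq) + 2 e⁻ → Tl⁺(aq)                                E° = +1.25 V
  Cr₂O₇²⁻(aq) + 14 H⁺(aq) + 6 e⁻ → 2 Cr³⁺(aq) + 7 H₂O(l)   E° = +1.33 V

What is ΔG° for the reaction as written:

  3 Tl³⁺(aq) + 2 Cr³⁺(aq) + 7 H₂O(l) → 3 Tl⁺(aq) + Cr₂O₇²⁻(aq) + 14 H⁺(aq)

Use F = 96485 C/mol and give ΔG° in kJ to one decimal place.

As written, Tl³⁺/Tl⁺ is reduced (cathode) and Cr₂O₇²⁻/Cr³⁺ is oxidised (anode), so E°cell = (+1.25) − (+1.33) = -0.08 V.
Balancing electrons gives n = 6.
ΔG° = −nFE° = −(6)(96485)(-0.08) = 46,313 J = +46.3 kJ.

+46.3 kJ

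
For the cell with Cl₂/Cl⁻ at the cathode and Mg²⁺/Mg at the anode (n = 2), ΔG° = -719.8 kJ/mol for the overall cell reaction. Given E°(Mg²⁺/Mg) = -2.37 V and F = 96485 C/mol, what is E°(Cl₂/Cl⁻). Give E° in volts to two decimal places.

E°cell = −ΔG°/(nF) = −(-719.8×10³)/((2)(96485)) = +3.730 V.
Since Cl₂/Cl⁻ is the cathode and Mg²⁺/Mg the anode, E°cell = E°(Cl₂/Cl⁻) − E°(Mg²⁺/Mg).
So E°(Cl₂/Cl⁻) = E°cell + E°(Mg²⁺/Mg) = +3.730 + (-2.37) = +1.36 V.

+1.36 V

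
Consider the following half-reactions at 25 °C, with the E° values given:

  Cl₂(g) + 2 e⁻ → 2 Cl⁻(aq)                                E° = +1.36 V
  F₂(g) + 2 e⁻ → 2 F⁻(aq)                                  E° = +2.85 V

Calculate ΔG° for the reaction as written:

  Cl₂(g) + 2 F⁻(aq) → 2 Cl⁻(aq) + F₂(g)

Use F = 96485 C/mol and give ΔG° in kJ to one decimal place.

As written, Cl₂/Cl⁻ is reduced (cathode) and F₂/F⁻ is oxidised (anode), so E°cell = (+1.36) − (+2.85) = -1.49 V.
Balancing electrons gives n = 2.
ΔG° = −nFE° = −(2)(96485)(-1.49) = 287,525 J = +287.5 kJ.

+287.5 kJ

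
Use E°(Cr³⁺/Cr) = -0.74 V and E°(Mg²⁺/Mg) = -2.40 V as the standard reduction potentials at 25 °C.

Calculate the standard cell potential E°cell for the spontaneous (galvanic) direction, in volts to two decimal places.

The Cr³⁺/Cr couple has the higher reduction potential, so it is the cathode; Mg²⁺/Mg is oxidised at the anode.
E°cell = E°(cathode) − E°(anode) = (-0.74) − (-2.40) = +1.66 V.

+1.66 V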